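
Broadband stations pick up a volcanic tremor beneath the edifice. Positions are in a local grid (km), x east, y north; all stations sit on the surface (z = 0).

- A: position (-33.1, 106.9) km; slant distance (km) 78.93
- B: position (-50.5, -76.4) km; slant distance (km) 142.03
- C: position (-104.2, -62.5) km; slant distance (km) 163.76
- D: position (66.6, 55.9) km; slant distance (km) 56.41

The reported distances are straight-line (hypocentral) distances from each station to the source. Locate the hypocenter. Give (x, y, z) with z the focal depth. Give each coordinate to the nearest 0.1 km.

(14.9, 47.9, 21.1)

Each station gives a sphere (x−x_i)² + (y−y_i)² + z² = d_i² (stations at z=0).
Subtracting the A sphere from B and C: z² cancels, leaving linear equations in x and y:
-34.8 x − 366.6 y = -18078.59
-142.2 x − 338.8 y = -18346.72
Solving: x ≈ 14.895, y ≈ 47.900 km (keep extra digits for the depth step; rounded: 14.9, 47.9).
Then from the A sphere: z² = 78.93² − (x + 33.1)² − (y − 106.9)² with x = 14.895, y = 47.900, so z ≈ 21.105 ≈ 21.1 km.
Check against D (with the unrounded solution): distance 56.42 ≈ 56.41 km. ✓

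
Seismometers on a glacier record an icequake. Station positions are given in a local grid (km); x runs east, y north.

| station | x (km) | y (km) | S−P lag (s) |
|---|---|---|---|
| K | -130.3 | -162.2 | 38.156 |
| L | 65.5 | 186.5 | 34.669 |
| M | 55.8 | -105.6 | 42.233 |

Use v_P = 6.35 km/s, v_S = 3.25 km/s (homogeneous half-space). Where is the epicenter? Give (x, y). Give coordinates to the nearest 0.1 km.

(-144.8, 91.4)

Distance from S−P lag: d = Δt · v_P v_S / (v_P − v_S) = Δt · (6.35·3.25)/(6.35−3.25) ≈ 6.6573·Δt.
So d_K = 254.01, d_L = 230.80, d_M = 281.16 km.
Circle about each station: (x + 130.3)² + (y + 162.2)² = 254.01²; (x − 65.5)² + (y − 186.5)² = 230.80²; (x − 55.8)² + (y + 105.6)² = 281.16².
Subtracting pairs of circle equations eliminates x²+y² and gives linear equations (the radical axes):
391.6 x + 697.4 y = 7038.01
372.2 x + 113.2 y = -43551.80
Solving the 2×2 system: x ≈ -144.8, y ≈ 91.4 km.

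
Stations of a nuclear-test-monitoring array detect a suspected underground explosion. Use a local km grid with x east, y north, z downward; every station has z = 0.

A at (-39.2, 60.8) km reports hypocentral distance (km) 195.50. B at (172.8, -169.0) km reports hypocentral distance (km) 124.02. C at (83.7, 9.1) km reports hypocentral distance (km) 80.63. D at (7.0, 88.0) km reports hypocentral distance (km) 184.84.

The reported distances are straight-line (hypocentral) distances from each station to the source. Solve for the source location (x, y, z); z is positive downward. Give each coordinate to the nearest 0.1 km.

x ≈ 109.5 km, y ≈ -64.4 km, depth ≈ 20.8 km

Each station gives a sphere (x−x_i)² + (y−y_i)² + z² = d_i² (stations at z=0).
Subtracting the A sphere from B and C: z² cancels, leaving linear equations in x and y:
424.0 x − 459.6 y = 76026.85
245.8 x − 103.4 y = 33574.27
Solving: x ≈ 109.501, y ≈ -64.401 km (keep extra digits for the depth step; rounded: 109.5, -64.4).
Then from the A sphere: z² = 195.50² − (x + 39.2)² − (y − 60.8)² with x = 109.501, y = -64.401, so z ≈ 20.808 ≈ 20.8 km.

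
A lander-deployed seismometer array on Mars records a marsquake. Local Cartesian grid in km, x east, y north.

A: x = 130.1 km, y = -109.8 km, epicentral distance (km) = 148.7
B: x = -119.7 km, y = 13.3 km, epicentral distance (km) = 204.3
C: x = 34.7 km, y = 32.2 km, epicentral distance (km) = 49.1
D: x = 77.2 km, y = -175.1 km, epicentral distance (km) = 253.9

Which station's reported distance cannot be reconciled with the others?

Solve using three stations at a time. Using A, B, C (subtract circle equations pairwise → linear system) gives (x, y) ≈ (83.8, 31.5).
Distances from that point to each station vs reported:
  A: calculated 148.7 vs reported 148.7 → residual 0.0 km
  B: calculated 204.3 vs reported 204.3 → residual 0.0 km
  C: calculated 49.1 vs reported 49.1 → residual 0.0 km
  D: calculated 206.7 vs reported 253.9 → residual 47.2 km
A, B, C are mutually consistent (residuals ≈ 0); D is off by 47.2 km.

D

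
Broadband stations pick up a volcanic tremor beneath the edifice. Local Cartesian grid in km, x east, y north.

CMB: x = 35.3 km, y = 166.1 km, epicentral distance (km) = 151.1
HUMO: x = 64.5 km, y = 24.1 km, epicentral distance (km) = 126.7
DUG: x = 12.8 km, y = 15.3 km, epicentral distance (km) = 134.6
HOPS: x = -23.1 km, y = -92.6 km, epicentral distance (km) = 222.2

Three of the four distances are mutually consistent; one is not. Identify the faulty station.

Solve using three stations at a time. Using CMB, DUG, HOPS (subtract circle equations pairwise → linear system) gives (x, y) ≈ (140.7, 57.7).
Distances from that point to each station vs reported:
  CMB: calculated 151.2 vs reported 151.1 → residual 0.1 km
  HUMO: calculated 83.2 vs reported 126.7 → residual 43.5 km
  DUG: calculated 134.7 vs reported 134.6 → residual 0.1 km
  HOPS: calculated 222.3 vs reported 222.2 → residual 0.1 km
CMB, DUG, HOPS are mutually consistent (residuals ≈ 0); HUMO is off by 43.5 km.

HUMO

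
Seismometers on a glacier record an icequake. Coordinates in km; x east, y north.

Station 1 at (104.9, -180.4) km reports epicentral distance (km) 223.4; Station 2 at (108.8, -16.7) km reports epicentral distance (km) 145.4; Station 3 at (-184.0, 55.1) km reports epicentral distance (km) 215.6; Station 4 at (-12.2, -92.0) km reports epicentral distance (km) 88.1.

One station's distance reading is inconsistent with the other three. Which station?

Solve using three stations at a time. Using Station 1, Station 2, Station 4 (subtract circle equations pairwise → linear system) gives (x, y) ≈ (-36.3, -7.3).
Distances from that point to each station vs reported:
  Station 1: calculated 223.4 vs reported 223.4 → residual 0.0 km
  Station 2: calculated 145.4 vs reported 145.4 → residual 0.0 km
  Station 3: calculated 160.3 vs reported 215.6 → residual 55.3 km
  Station 4: calculated 88.1 vs reported 88.1 → residual 0.0 km
Station 1, Station 2, Station 4 are mutually consistent (residuals ≈ 0); Station 3 is off by 55.3 km.

Station 3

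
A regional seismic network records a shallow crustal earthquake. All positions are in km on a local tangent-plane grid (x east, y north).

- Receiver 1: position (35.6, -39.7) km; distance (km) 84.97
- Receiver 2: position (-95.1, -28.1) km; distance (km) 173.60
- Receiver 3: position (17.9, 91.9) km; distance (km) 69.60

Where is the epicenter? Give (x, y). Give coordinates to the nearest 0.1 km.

Circle about each station: (x − 35.6)² + (y + 39.7)² = 84.97²; (x + 95.1)² + (y + 28.1)² = 173.60²; (x − 17.9)² + (y − 91.9)² = 69.60².
Subtracting the Receiver 1 equation from the Receiver 2 and Receiver 3 equations removes the quadratic terms:
-261.4 x + 23.2 y = -15926.89
-35.4 x + 263.2 y = 8298.31
Solving the 2×2 system: x ≈ 64.5, y ≈ 40.2 km.

x ≈ 64.5 km, y ≈ 40.2 km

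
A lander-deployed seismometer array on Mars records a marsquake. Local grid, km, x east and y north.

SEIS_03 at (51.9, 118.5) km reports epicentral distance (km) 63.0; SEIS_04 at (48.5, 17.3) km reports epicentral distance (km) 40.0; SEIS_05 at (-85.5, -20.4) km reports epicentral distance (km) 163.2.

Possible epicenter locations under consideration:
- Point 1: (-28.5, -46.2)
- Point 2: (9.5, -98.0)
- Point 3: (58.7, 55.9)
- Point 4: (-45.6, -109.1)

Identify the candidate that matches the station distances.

For each candidate, compare |candidate − station| to the reported distance:
Point 1: residuals SEIS_03 120.3, SEIS_04 59.8, SEIS_05 100.6 → max 120.3 km
Point 2: residuals SEIS_03 157.6, SEIS_04 81.7, SEIS_05 40.5 → max 157.6 km
Point 3: residuals SEIS_03 0.0, SEIS_04 0.1, SEIS_05 0.1 → max 0.1 km
Point 4: residuals SEIS_03 184.6, SEIS_04 117.6, SEIS_05 65.9 → max 184.6 km
Only Point 3 has all residuals ≈ 0.

Point 3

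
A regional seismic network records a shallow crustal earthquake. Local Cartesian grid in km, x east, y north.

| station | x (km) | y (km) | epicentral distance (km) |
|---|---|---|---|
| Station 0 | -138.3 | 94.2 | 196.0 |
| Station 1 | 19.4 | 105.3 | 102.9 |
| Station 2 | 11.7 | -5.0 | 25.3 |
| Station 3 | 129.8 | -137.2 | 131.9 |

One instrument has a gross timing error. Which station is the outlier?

Solve using three stations at a time. Using Station 0, Station 1, Station 2 (subtract circle equations pairwise → linear system) gives (x, y) ≈ (35.5, 3.7).
Distances from that point to each station vs reported:
  Station 0: calculated 196.0 vs reported 196.0 → residual 0.0 km
  Station 1: calculated 102.9 vs reported 102.9 → residual 0.0 km
  Station 2: calculated 25.4 vs reported 25.3 → residual 0.1 km
  Station 3: calculated 169.5 vs reported 131.9 → residual 37.6 km
Station 0, Station 1, Station 2 are mutually consistent (residuals ≈ 0); Station 3 is off by 37.6 km.

Station 3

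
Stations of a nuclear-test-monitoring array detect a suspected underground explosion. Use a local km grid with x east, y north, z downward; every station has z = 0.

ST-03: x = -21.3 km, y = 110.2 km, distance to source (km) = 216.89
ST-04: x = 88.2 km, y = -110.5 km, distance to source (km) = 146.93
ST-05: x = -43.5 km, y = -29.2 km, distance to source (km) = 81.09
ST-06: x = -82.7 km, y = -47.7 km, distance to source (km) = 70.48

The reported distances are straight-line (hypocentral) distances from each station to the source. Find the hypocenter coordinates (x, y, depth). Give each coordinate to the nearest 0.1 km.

Each station gives a sphere (x−x_i)² + (y−y_i)² + z² = d_i² (stations at z=0).
Subtracting the ST-03 sphere from ST-04 and ST-05: z² cancels, leaving linear equations in x and y:
219.0 x − 441.4 y = 32844.61
-44.4 x − 278.8 y = 30612.84
Solving: x ≈ -54.001, y ≈ -101.202 km (keep extra digits for the depth step; rounded: -54.0, -101.2).
Then from the ST-03 sphere: z² = 216.89² − (x + 21.3)² − (y − 110.2)² with x = -54.001, y = -101.202, so z ≈ 35.793 ≈ 35.8 km.

(-54.0, -101.2, 35.8)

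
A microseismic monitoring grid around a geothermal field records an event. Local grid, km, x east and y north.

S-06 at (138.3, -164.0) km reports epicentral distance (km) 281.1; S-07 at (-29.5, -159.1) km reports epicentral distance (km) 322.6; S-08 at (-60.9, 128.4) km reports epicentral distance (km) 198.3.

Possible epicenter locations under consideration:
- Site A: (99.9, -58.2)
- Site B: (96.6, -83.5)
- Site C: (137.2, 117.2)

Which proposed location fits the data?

For each candidate, compare |candidate − station| to the reported distance:
Site A: residuals S-06 168.5, S-07 158.5, S-08 48.0 → max 168.5 km
Site B: residuals S-06 190.4, S-07 175.6, S-08 65.7 → max 190.4 km
Site C: residuals S-06 0.1, S-07 0.1, S-08 0.1 → max 0.1 km
Only Site C has all residuals ≈ 0.

Site C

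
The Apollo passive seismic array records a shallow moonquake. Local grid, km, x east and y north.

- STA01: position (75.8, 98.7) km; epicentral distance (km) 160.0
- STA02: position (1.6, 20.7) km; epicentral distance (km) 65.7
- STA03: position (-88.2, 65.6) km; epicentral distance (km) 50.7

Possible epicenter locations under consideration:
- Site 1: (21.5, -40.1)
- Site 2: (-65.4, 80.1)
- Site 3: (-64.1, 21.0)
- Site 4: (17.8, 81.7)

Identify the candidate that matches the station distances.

Site 3

For each candidate, compare |candidate − station| to the reported distance:
Site 1: residuals STA01 11.0, STA02 1.7, STA03 101.6 → max 101.6 km
Site 2: residuals STA01 17.6, STA02 23.8, STA03 23.7 → max 23.8 km
Site 3: residuals STA01 0.0, STA02 0.0, STA03 0.0 → max 0.0 km
Site 4: residuals STA01 99.6, STA02 2.6, STA03 56.5 → max 99.6 km
Only Site 3 has all residuals ≈ 0.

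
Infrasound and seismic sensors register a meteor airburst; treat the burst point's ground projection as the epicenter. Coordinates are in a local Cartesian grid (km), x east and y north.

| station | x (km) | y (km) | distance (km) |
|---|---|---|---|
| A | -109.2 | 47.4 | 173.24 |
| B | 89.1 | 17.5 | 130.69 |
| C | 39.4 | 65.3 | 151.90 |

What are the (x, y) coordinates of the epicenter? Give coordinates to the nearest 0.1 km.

x ≈ 5.2 km, y ≈ -82.7 km

Circle about each station: (x + 109.2)² + (y − 47.4)² = 173.24²; (x − 89.1)² + (y − 17.5)² = 130.69²; (x − 39.4)² + (y − 65.3)² = 151.90².
Subtracting the A equation from the B and C equations removes the quadratic terms:
396.6 x − 59.8 y = 7005.88
297.2 x + 35.8 y = -1416.46
Solving the 2×2 system: x ≈ 5.2, y ≈ -82.7 km.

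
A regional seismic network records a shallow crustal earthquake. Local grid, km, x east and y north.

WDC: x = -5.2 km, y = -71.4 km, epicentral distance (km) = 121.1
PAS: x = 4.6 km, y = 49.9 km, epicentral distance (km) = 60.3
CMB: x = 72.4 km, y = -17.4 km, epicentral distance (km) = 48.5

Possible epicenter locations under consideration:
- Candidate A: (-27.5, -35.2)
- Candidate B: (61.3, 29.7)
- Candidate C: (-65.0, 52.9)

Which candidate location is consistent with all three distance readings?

For each candidate, compare |candidate − station| to the reported distance:
Candidate A: residuals WDC 78.6, PAS 30.7, CMB 53.0 → max 78.6 km
Candidate B: residuals WDC 0.1, PAS 0.1, CMB 0.1 → max 0.1 km
Candidate C: residuals WDC 16.8, PAS 9.4, CMB 105.8 → max 105.8 km
Only Candidate B has all residuals ≈ 0.

Candidate B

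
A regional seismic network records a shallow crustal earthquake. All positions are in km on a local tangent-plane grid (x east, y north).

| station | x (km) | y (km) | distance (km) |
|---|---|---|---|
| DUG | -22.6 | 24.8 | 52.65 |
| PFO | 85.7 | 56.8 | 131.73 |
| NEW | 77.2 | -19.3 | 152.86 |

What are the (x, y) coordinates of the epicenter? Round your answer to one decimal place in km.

Circle about each station: (x + 22.6)² + (y − 24.8)² = 52.65²; (x − 85.7)² + (y − 56.8)² = 131.73²; (x − 77.2)² + (y + 19.3)² = 152.86².
Subtracting the DUG equation from the PFO and NEW equations removes the quadratic terms:
216.6 x + 64.0 y = -5135.84
199.6 x − 88.2 y = -15387.63
Solving the 2×2 system: x ≈ -45.1, y ≈ 72.4 km.

(-45.1, 72.4)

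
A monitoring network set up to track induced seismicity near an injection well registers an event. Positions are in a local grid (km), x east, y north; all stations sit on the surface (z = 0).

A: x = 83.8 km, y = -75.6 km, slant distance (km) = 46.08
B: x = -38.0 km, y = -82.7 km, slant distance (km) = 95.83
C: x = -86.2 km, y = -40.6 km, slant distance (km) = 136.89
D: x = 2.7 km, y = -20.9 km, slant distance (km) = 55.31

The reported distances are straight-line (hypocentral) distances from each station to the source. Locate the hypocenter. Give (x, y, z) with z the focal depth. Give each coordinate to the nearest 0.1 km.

Each station gives a sphere (x−x_i)² + (y−y_i)² + z² = d_i² (stations at z=0).
Subtracting the A sphere from B and C: z² cancels, leaving linear equations in x and y:
-243.6 x − 14.2 y = -11514.53
-340.0 x + 70.0 y = -20274.51
Solving: x ≈ 49.996, y ≈ -46.797 km (keep extra digits for the depth step; rounded: 50.0, -46.8).
Then from the A sphere: z² = 46.08² − (x − 83.8)² − (y + 75.6)² with x = 49.996, y = -46.797, so z ≈ 12.290 ≈ 12.3 km.

x ≈ 50.0 km, y ≈ -46.8 km, depth ≈ 12.3 km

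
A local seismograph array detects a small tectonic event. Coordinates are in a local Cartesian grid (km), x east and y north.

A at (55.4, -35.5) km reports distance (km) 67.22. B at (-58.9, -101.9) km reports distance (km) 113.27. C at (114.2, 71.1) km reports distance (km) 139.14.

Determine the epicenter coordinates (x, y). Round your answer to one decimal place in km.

x ≈ -3.5 km, y ≈ -3.1 km

Circle about each station: (x − 55.4)² + (y + 35.5)² = 67.22²; (x + 58.9)² + (y + 101.9)² = 113.27²; (x − 114.2)² + (y − 71.1)² = 139.14².
Subtracting pairs of circle equations eliminates x²+y² and gives linear equations (the radical axes):
-228.6 x − 132.8 y = 1211.85
117.6 x + 213.2 y = -1073.97
Solving the 2×2 system: x ≈ -3.5, y ≈ -3.1 km.
Check against A (with the unrounded x, y): √((x − 55.4)²+(y + 35.5)²) = 67.21 ≈ 67.22 km. ✓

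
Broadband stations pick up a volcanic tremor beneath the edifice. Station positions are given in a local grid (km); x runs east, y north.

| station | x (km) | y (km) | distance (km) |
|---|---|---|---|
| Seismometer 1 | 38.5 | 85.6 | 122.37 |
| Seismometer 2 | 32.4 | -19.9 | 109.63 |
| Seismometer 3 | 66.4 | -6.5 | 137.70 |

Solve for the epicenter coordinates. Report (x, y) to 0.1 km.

Circle about each station: (x − 38.5)² + (y − 85.6)² = 122.37²; (x − 32.4)² + (y + 19.9)² = 109.63²; (x − 66.4)² + (y + 6.5)² = 137.70².
Subtracting the Seismometer 1 equation from the Seismometer 2 and Seismometer 3 equations removes the quadratic terms:
-12.2 x − 211.0 y = -4408.16
55.8 x − 184.2 y = -8345.27
Solving the 2×2 system: x ≈ -67.7, y ≈ 24.8 km.

x ≈ -67.7 km, y ≈ 24.8 km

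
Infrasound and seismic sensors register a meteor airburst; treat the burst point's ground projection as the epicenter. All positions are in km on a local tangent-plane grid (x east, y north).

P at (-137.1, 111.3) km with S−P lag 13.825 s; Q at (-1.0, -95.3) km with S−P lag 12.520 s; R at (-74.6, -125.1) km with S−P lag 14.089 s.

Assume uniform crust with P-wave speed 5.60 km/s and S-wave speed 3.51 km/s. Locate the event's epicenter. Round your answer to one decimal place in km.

-60.0 km east, 6.6 km north

Distance from S−P lag: d = Δt · v_P v_S / (v_P − v_S) = Δt · (5.60·3.51)/(5.60−3.51) ≈ 9.4048·Δt.
So d_P = 130.02, d_Q = 117.75, d_R = 132.50 km.
Circle about each station: (x + 137.1)² + (y − 111.3)² = 130.02²; (x + 1.0)² + (y + 95.3)² = 117.75²; (x + 74.6)² + (y + 125.1)² = 132.50².
Subtracting the P equation from the Q and R equations removes the quadratic terms:
272.2 x − 413.2 y = -19060.87
125.0 x − 472.8 y = -10619.98
Solving the 2×2 system: x ≈ -60.0, y ≈ 6.6 km.
Check against P (with the unrounded x, y): √((x + 137.1)²+(y − 111.3)²) = 130.02 ≈ 130.02 km. ✓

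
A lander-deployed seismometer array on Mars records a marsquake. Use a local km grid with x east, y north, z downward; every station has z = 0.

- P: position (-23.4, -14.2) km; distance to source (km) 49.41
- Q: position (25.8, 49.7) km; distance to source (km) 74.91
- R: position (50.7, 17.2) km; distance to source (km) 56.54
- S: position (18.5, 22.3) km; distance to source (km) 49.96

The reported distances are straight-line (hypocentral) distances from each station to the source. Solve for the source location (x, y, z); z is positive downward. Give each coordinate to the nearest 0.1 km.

Each station gives a sphere (x−x_i)² + (y−y_i)² + z² = d_i² (stations at z=0).
Subtracting the P sphere from Q and R: z² cancels, leaving linear equations in x and y:
98.4 x + 127.8 y = -783.63
148.2 x + 62.8 y = 1361.71
Solving: x ≈ 17.495, y ≈ -19.602 km (keep extra digits for the depth step; rounded: 17.5, -19.6).
Then from the P sphere: z² = 49.41² − (x + 23.4)² − (y + 14.2)² with x = 17.495, y = -19.602, so z ≈ 27.199 ≈ 27.2 km.

(17.5, -19.6, 27.2)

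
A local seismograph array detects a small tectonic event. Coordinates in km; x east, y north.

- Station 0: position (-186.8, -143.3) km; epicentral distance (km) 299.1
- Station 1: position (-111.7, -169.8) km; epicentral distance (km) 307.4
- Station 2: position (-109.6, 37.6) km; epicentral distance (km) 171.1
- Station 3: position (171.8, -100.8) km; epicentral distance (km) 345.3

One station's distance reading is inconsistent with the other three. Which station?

Station 2

Solve using three stations at a time. Using Station 0, Station 1, Station 3 (subtract circle equations pairwise → linear system) gives (x, y) ≈ (-79.6, 135.9).
Distances from that point to each station vs reported:
  Station 0: calculated 299.1 vs reported 299.1 → residual 0.0 km
  Station 1: calculated 307.4 vs reported 307.4 → residual 0.0 km
  Station 2: calculated 102.8 vs reported 171.1 → residual 68.3 km
  Station 3: calculated 345.3 vs reported 345.3 → residual 0.0 km
Station 0, Station 1, Station 3 are mutually consistent (residuals ≈ 0); Station 2 is off by 68.3 km.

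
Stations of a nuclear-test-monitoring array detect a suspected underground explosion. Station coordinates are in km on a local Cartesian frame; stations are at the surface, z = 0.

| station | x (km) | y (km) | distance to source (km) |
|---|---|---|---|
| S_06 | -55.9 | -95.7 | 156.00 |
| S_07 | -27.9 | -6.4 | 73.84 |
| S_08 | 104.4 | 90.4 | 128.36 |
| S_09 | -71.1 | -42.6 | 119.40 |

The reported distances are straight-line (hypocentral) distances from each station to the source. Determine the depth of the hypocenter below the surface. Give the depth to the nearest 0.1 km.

Each station gives a sphere (x−x_i)² + (y−y_i)² + z² = d_i² (stations at z=0).
Subtracting the S_06 sphere from S_07 and S_08: z² cancels, leaving linear equations in x and y:
56.0 x + 178.6 y = 7419.72
320.6 x + 372.2 y = 14647.93
Solving: x ≈ -3.996, y ≈ 42.797 km (keep extra digits for the depth step; rounded: -4.0, 42.8).
Then from the S_06 sphere: z² = 156.00² − (x + 55.9)² − (y + 95.7)² with x = -3.996, y = 42.797, so z ≈ 49.604 ≈ 49.6 km.
Check against S_09 (with the unrounded solution): distance 119.40 ≈ 119.40 km. ✓

depth ≈ 49.6 km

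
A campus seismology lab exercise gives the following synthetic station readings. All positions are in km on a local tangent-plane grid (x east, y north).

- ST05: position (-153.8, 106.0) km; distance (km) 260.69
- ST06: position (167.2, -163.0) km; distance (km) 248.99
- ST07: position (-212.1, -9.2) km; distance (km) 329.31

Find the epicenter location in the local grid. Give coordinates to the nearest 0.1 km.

105.4 km east, 78.2 km north

Circle about each station: (x + 153.8)² + (y − 106.0)² = 260.69²; (x − 167.2)² + (y + 163.0)² = 248.99²; (x + 212.1)² + (y + 9.2)² = 329.31².
Subtracting the ST05 equation from the ST06 and ST07 equations removes the quadratic terms:
642.0 x − 538.0 y = 25597.66
-116.6 x − 230.4 y = -30305.19
Solving the 2×2 system: x ≈ 105.4, y ≈ 78.2 km.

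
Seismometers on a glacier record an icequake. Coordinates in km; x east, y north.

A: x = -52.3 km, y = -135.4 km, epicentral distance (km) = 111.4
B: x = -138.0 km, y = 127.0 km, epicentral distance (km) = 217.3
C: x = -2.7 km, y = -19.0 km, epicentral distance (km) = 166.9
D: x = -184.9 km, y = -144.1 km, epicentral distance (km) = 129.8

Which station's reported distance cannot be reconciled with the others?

D

Solve using three stations at a time. Using A, B, C (subtract circle equations pairwise → linear system) gives (x, y) ≈ (-153.9, -89.7).
Distances from that point to each station vs reported:
  A: calculated 111.4 vs reported 111.4 → residual 0.0 km
  B: calculated 217.3 vs reported 217.3 → residual 0.0 km
  C: calculated 166.9 vs reported 166.9 → residual 0.0 km
  D: calculated 62.6 vs reported 129.8 → residual 67.2 km
A, B, C are mutually consistent (residuals ≈ 0); D is off by 67.2 km.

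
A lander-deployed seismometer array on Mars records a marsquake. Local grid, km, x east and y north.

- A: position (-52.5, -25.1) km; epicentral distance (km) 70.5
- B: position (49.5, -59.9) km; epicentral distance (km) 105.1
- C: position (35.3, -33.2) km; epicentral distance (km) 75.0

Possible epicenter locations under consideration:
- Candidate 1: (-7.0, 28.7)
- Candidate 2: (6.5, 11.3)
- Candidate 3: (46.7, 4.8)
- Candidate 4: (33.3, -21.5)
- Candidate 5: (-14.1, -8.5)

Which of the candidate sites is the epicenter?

For each candidate, compare |candidate − station| to the reported distance:
Candidate 1: residuals A 0.0, B 0.0, C 0.0 → max 0.0 km
Candidate 2: residuals A 1.2, B 21.9, C 22.0 → max 22.0 km
Candidate 3: residuals A 33.1, B 40.3, C 35.3 → max 40.3 km
Candidate 4: residuals A 15.4, B 63.4, C 63.1 → max 63.4 km
Candidate 5: residuals A 28.7, B 23.3, C 19.8 → max 28.7 km
Only Candidate 1 has all residuals ≈ 0.

Candidate 1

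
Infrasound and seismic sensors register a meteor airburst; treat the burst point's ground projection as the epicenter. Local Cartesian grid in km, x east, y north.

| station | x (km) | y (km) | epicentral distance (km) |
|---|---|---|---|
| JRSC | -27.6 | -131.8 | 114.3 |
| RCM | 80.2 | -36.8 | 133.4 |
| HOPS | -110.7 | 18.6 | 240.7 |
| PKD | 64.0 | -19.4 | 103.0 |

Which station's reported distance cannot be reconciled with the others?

RCM

Solve using three stations at a time. Using JRSC, HOPS, PKD (subtract circle equations pairwise → linear system) gives (x, y) ≈ (86.1, -120.0).
Distances from that point to each station vs reported:
  JRSC: calculated 114.3 vs reported 114.3 → residual 0.0 km
  RCM: calculated 83.4 vs reported 133.4 → residual 50.0 km
  HOPS: calculated 240.7 vs reported 240.7 → residual 0.0 km
  PKD: calculated 103.0 vs reported 103.0 → residual 0.0 km
JRSC, HOPS, PKD are mutually consistent (residuals ≈ 0); RCM is off by 50.0 km.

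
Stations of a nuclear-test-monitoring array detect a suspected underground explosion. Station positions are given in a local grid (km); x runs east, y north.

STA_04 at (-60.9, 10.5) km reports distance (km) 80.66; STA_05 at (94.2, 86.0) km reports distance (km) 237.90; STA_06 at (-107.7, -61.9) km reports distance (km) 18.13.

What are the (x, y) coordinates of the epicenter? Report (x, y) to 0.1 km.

Circle about each station: (x + 60.9)² + (y − 10.5)² = 80.66²; (x − 94.2)² + (y − 86.0)² = 237.90²; (x + 107.7)² + (y + 61.9)² = 18.13².
Subtracting the STA_04 equation from the STA_05 and STA_06 equations removes the quadratic terms:
310.2 x + 151.0 y = -37639.79
-93.6 x − 144.8 y = 17789.18
Solving the 2×2 system: x ≈ -89.8, y ≈ -64.8 km.

(-89.8, -64.8)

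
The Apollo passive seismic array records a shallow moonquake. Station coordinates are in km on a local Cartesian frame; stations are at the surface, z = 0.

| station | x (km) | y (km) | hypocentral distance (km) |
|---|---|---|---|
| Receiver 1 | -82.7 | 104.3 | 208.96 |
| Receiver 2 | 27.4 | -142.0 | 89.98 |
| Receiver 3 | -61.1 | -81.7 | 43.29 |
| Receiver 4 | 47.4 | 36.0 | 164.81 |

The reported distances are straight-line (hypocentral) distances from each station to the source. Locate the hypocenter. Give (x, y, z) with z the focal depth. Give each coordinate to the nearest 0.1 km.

Each station gives a sphere (x−x_i)² + (y−y_i)² + z² = d_i² (stations at z=0).
Subtracting the Receiver 1 sphere from Receiver 2 and Receiver 3: z² cancels, leaving linear equations in x and y:
220.2 x − 492.6 y = 38764.86
43.2 x − 372.0 y = 34480.58
Solving: x ≈ -42.296, y ≈ -97.602 km (keep extra digits for the depth step; rounded: -42.3, -97.6).
Then from the Receiver 1 sphere: z² = 208.96² − (x + 82.7)² − (y − 104.3)² with x = -42.296, y = -97.602, so z ≈ 35.600 ≈ 35.6 km.
Check against Receiver 4 (with the unrounded solution): distance 164.81 ≈ 164.81 km. ✓

(-42.3, -97.6, 35.6)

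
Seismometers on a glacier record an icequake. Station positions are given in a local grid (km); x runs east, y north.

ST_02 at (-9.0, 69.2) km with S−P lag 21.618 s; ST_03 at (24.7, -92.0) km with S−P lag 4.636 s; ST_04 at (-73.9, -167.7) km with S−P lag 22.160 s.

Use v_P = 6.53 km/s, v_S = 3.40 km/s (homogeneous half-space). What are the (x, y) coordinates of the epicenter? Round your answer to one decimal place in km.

(50.8, -72.0)

Distance from S−P lag: d = Δt · v_P v_S / (v_P − v_S) = Δt · (6.53·3.40)/(6.53−3.40) ≈ 7.0933·Δt.
So d_ST_02 = 153.34, d_ST_03 = 32.88, d_ST_04 = 157.19 km.
Circle about each station: (x + 9.0)² + (y − 69.2)² = 153.34²; (x − 24.7)² + (y + 92.0)² = 32.88²; (x + 73.9)² + (y + 167.7)² = 157.19².
Subtracting pairs of circle equations eliminates x²+y² and gives linear equations (the radical axes):
67.4 x − 322.4 y = 26636.51
-129.8 x − 473.8 y = 27519.32
Solving the 2×2 system: x ≈ 50.8, y ≈ -72.0 km.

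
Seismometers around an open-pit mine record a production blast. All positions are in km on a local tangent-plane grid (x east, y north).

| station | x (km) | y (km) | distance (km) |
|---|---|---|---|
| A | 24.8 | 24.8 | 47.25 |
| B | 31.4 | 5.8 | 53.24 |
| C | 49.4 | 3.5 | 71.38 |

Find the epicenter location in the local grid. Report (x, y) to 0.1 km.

-21.2 km east, 14.0 km north

Circle about each station: (x − 24.8)² + (y − 24.8)² = 47.25²; (x − 31.4)² + (y − 5.8)² = 53.24²; (x − 49.4)² + (y − 3.5)² = 71.38².
Subtracting pairs of circle equations eliminates x²+y² and gives linear equations (the radical axes):
13.2 x − 38.0 y = -812.42
49.2 x − 42.6 y = -1640.01
Solving the 2×2 system: x ≈ -21.2, y ≈ 14.0 km.
Check against A (with the unrounded x, y): √((x − 24.8)²+(y − 24.8)²) = 47.25 ≈ 47.25 km. ✓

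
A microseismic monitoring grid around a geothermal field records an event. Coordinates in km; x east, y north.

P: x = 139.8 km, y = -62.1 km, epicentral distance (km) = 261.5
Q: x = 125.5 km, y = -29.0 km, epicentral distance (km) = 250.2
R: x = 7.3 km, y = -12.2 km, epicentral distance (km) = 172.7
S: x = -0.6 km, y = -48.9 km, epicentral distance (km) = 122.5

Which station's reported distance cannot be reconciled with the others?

R

Solve using three stations at a time. Using P, Q, S (subtract circle equations pairwise → linear system) gives (x, y) ≈ (-121.7, -68.1).
Distances from that point to each station vs reported:
  P: calculated 261.5 vs reported 261.5 → residual 0.0 km
  Q: calculated 250.2 vs reported 250.2 → residual 0.0 km
  R: calculated 140.6 vs reported 172.7 → residual 32.1 km
  S: calculated 122.6 vs reported 122.5 → residual 0.1 km
P, Q, S are mutually consistent (residuals ≈ 0); R is off by 32.1 km.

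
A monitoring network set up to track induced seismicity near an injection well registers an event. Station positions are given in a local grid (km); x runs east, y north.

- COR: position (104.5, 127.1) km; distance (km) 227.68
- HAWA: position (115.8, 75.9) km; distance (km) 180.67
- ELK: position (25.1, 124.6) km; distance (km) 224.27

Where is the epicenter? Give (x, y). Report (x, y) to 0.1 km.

62.1 km east, -96.6 km north

Circle about each station: (x − 104.5)² + (y − 127.1)² = 227.68²; (x − 115.8)² + (y − 75.9)² = 180.67²; (x − 25.1)² + (y − 124.6)² = 224.27².
Subtracting the COR equation from the HAWA and ELK equations removes the quadratic terms:
22.6 x − 102.4 y = 11292.32
-158.8 x − 5.0 y = -9378.34
Solving the 2×2 system: x ≈ 62.1, y ≈ -96.6 km.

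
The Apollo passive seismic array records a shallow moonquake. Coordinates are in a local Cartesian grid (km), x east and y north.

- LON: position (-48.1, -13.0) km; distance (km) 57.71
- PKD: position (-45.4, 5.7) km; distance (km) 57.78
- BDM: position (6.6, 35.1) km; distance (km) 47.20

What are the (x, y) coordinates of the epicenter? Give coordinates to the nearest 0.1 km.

Circle about each station: (x + 48.1)² + (y + 13.0)² = 57.71²; (x + 45.4)² + (y − 5.7)² = 57.78²; (x − 6.6)² + (y − 35.1)² = 47.20².
Subtracting the LON equation from the PKD and BDM equations removes the quadratic terms:
5.4 x + 37.4 y = -397.04
109.4 x + 96.2 y = -104.44
Solving the 2×2 system: x ≈ 9.6, y ≈ -12.0 km.

(9.6, -12.0)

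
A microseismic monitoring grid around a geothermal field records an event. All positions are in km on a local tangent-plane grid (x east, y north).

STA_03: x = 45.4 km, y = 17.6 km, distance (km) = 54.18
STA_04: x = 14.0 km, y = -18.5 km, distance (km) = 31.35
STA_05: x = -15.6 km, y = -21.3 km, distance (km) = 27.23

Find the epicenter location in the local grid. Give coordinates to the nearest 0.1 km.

Circle about each station: (x − 45.4)² + (y − 17.6)² = 54.18²; (x − 14.0)² + (y + 18.5)² = 31.35²; (x + 15.6)² + (y + 21.3)² = 27.23².
Subtracting the STA_03 equation from the STA_04 and STA_05 equations removes the quadratic terms:
-62.8 x − 72.2 y = 119.98
-122.0 x − 77.8 y = 520.13
Solving the 2×2 system: x ≈ -7.2, y ≈ 4.6 km.

-7.2 km east, 4.6 km north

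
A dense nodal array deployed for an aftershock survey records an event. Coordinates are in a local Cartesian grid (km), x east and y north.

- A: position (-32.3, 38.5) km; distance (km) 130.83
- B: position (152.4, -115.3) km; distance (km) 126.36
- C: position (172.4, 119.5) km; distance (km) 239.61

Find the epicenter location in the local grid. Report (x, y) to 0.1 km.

x ≈ 32.6 km, y ≈ -75.1 km

Circle about each station: (x + 32.3)² + (y − 38.5)² = 130.83²; (x − 152.4)² + (y + 115.3)² = 126.36²; (x − 172.4)² + (y − 119.5)² = 239.61².
Subtracting the A equation from the B and C equations removes the quadratic terms:
369.4 x − 307.6 y = 35143.95
409.4 x + 162.0 y = 1180.01
Solving the 2×2 system: x ≈ 32.6, y ≈ -75.1 km.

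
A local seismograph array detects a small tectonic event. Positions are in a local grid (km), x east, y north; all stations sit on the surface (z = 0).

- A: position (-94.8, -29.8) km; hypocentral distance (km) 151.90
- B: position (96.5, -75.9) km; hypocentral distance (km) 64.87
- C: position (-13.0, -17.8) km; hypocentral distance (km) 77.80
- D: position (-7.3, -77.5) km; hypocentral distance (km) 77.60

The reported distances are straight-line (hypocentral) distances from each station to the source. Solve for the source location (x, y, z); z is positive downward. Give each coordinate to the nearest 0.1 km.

(52.8, -41.9, 33.8)

Each station gives a sphere (x−x_i)² + (y−y_i)² + z² = d_i² (stations at z=0).
Subtracting the A sphere from B and C: z² cancels, leaving linear equations in x and y:
382.6 x − 92.2 y = 24063.47
163.6 x + 24.0 y = 7631.53
Solving: x ≈ 52.795, y ≈ -41.908 km (keep extra digits for the depth step; rounded: 52.8, -41.9).
Then from the A sphere: z² = 151.90² − (x + 94.8)² − (y + 29.8)² with x = 52.795, y = -41.908, so z ≈ 33.804 ≈ 33.8 km.
Check against D (with the unrounded solution): distance 77.59 ≈ 77.60 km. ✓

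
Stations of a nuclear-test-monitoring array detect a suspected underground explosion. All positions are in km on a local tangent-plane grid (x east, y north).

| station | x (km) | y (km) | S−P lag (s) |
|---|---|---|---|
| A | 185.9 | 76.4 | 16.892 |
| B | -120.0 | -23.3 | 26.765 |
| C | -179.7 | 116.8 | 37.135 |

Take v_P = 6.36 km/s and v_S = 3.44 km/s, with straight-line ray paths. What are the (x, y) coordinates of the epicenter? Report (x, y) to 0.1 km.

Distance from S−P lag: d = Δt · v_P v_S / (v_P − v_S) = Δt · (6.36·3.44)/(6.36−3.44) ≈ 7.4926·Δt.
So d_A = 126.57, d_B = 200.54, d_C = 278.24 km.
Circle about each station: (x − 185.9)² + (y − 76.4)² = 126.57²; (x + 120.0)² + (y + 23.3)² = 200.54²; (x + 179.7)² + (y − 116.8)² = 278.24².
Subtracting pairs of circle equations eliminates x²+y² and gives linear equations (the radical axes):
-611.8 x − 199.4 y = -49649.21
-731.2 x + 80.8 y = -55858.97
Solving the 2×2 system: x ≈ 77.6, y ≈ 10.9 km.
Check against A (with the unrounded x, y): √((x − 185.9)²+(y − 76.4)²) = 126.57 ≈ 126.57 km. ✓

(77.6, 10.9)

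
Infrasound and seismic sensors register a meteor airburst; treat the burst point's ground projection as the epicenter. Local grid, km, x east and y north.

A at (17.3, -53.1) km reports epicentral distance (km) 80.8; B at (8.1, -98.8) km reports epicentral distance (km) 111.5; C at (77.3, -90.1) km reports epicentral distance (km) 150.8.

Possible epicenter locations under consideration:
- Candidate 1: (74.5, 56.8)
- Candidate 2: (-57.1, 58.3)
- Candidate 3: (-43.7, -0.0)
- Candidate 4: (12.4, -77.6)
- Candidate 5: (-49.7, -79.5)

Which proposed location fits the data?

For each candidate, compare |candidate − station| to the reported distance:
Candidate 1: residuals A 43.1, B 57.7, C 3.9 → max 57.7 km
Candidate 2: residuals A 53.2, B 58.6, C 49.4 → max 58.6 km
Candidate 3: residuals A 0.1, B 0.1, C 0.1 → max 0.1 km
Candidate 4: residuals A 55.8, B 89.9, C 84.7 → max 89.9 km
Candidate 5: residuals A 8.8, B 50.6, C 23.4 → max 50.6 km
Only Candidate 3 has all residuals ≈ 0.

Candidate 3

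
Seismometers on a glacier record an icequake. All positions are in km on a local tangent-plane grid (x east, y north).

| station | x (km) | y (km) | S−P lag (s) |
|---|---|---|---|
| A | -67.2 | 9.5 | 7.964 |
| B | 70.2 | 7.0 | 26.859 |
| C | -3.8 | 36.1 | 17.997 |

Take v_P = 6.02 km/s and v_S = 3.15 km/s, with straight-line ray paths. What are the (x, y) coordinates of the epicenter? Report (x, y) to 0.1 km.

(-103.7, -28.4)

Distance from S−P lag: d = Δt · v_P v_S / (v_P − v_S) = Δt · (6.02·3.15)/(6.02−3.15) ≈ 6.6073·Δt.
So d_A = 52.62, d_B = 177.47, d_C = 118.91 km.
Circle about each station: (x + 67.2)² + (y − 9.5)² = 52.62²; (x − 70.2)² + (y − 7.0)² = 177.47²; (x + 3.8)² + (y − 36.1)² = 118.91².
Subtracting the A equation from the B and C equations removes the quadratic terms:
274.8 x − 5.0 y = -28355.79
126.8 x + 53.2 y = -14659.16
Solving the 2×2 system: x ≈ -103.7, y ≈ -28.4 km.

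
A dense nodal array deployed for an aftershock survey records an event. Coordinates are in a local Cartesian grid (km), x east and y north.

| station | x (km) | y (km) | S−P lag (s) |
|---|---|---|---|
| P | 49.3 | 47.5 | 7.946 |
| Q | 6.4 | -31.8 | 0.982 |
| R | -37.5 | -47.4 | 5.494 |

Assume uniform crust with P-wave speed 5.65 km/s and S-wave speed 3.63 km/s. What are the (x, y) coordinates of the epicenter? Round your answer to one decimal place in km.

Distance from S−P lag: d = Δt · v_P v_S / (v_P − v_S) = Δt · (5.65·3.63)/(5.65−3.63) ≈ 10.1532·Δt.
So d_P = 80.68, d_Q = 9.97, d_R = 55.78 km.
Circle about each station: (x − 49.3)² + (y − 47.5)² = 80.68²; (x − 6.4)² + (y + 31.8)² = 9.97²; (x + 37.5)² + (y + 47.4)² = 55.78².
Subtracting the P equation from the Q and R equations removes the quadratic terms:
-85.8 x − 158.6 y = 2775.32
-173.6 x − 189.8 y = 2364.12
Solving the 2×2 system: x ≈ 13.5, y ≈ -24.8 km.

x ≈ 13.5 km, y ≈ -24.8 km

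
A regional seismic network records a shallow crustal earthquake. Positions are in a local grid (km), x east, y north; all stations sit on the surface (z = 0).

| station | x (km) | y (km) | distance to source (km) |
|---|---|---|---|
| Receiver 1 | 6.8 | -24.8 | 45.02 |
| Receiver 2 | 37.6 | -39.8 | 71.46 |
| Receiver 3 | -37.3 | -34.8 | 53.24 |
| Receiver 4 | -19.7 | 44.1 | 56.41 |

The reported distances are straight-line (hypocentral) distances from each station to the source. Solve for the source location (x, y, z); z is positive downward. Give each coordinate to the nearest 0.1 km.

x ≈ -12.6 km, y ≈ -1.1 km, depth ≈ 33.0 km

Each station gives a sphere (x−x_i)² + (y−y_i)² + z² = d_i² (stations at z=0).
Subtracting the Receiver 1 sphere from Receiver 2 and Receiver 3: z² cancels, leaving linear equations in x and y:
61.6 x − 30.0 y = -743.21
-88.2 x − 20.0 y = 1133.35
Solving: x ≈ -12.601, y ≈ -1.099 km (keep extra digits for the depth step; rounded: -12.6, -1.1).
Then from the Receiver 1 sphere: z² = 45.02² − (x − 6.8)² − (y + 24.8)² with x = -12.601, y = -1.099, so z ≈ 32.995 ≈ 33.0 km.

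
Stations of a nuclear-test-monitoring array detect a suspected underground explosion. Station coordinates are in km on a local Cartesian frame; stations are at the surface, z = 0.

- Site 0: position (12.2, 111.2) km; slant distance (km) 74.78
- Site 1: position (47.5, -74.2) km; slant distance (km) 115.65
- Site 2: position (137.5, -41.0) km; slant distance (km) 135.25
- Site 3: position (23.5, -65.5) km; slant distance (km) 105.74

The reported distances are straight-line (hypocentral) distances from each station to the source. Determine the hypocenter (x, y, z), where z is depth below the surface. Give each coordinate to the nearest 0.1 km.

Each station gives a sphere (x−x_i)² + (y−y_i)² + z² = d_i² (stations at z=0).
Subtracting the Site 0 sphere from Site 1 and Site 2: z² cancels, leaving linear equations in x and y:
70.6 x − 370.8 y = -12535.26
250.6 x − 304.4 y = -4627.54
Solving: x ≈ 29.396, y ≈ 39.403 km (keep extra digits for the depth step; rounded: 29.4, 39.4).
Then from the Site 0 sphere: z² = 74.78² − (x − 12.2)² − (y − 111.2)² with x = 29.396, y = 39.403, so z ≈ 11.897 ≈ 11.9 km.
Check against Site 3 (with the unrounded solution): distance 105.74 ≈ 105.74 km. ✓

x ≈ 29.4 km, y ≈ 39.4 km, depth ≈ 11.9 km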